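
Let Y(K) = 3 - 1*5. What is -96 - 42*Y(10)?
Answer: -12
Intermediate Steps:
Y(K) = -2 (Y(K) = 3 - 5 = -2)
-96 - 42*Y(10) = -96 - 42*(-2) = -96 + 84 = -12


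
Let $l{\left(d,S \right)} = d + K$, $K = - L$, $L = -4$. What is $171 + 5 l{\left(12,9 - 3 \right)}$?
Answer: $251$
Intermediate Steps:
$K = 4$ ($K = \left(-1\right) \left(-4\right) = 4$)
$l{\left(d,S \right)} = 4 + d$ ($l{\left(d,S \right)} = d + 4 = 4 + d$)
$171 + 5 l{\left(12,9 - 3 \right)} = 171 + 5 \left(4 + 12\right) = 171 + 5 \cdot 16 = 171 + 80 = 251$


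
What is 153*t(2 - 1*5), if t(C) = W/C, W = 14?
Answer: -714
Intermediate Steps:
t(C) = 14/C
153*t(2 - 1*5) = 153*(14/(2 - 1*5)) = 153*(14/(2 - 5)) = 153*(14/(-3)) = 153*(14*(-⅓)) = 153*(-14/3) = -714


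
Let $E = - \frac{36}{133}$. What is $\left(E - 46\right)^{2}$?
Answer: $\frac{37871716}{17689} \approx 2141.0$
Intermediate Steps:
$E = - \frac{36}{133}$ ($E = \left(-36\right) \frac{1}{133} = - \frac{36}{133} \approx -0.27068$)
$\left(E - 46\right)^{2} = \left(- \frac{36}{133} - 46\right)^{2} = \left(- \frac{6154}{133}\right)^{2} = \frac{37871716}{17689}$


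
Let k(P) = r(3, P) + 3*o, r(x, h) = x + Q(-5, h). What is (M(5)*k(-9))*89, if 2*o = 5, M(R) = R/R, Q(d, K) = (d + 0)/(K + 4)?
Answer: 2047/2 ≈ 1023.5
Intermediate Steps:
Q(d, K) = d/(4 + K)
M(R) = 1
o = 5/2 (o = (1/2)*5 = 5/2 ≈ 2.5000)
r(x, h) = x - 5/(4 + h)
k(P) = 15/2 + (7 + 3*P)/(4 + P) (k(P) = (-5 + 3*(4 + P))/(4 + P) + 3*(5/2) = (-5 + (12 + 3*P))/(4 + P) + 15/2 = (7 + 3*P)/(4 + P) + 15/2 = 15/2 + (7 + 3*P)/(4 + P))
(M(5)*k(-9))*89 = (1*((74 + 21*(-9))/(2*(4 - 9))))*89 = (1*((1/2)*(74 - 189)/(-5)))*89 = (1*((1/2)*(-1/5)*(-115)))*89 = (1*(23/2))*89 = (23/2)*89 = 2047/2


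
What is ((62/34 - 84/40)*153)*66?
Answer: -13959/5 ≈ -2791.8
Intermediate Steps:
((62/34 - 84/40)*153)*66 = ((62*(1/34) - 84*1/40)*153)*66 = ((31/17 - 21/10)*153)*66 = -47/170*153*66 = -423/10*66 = -13959/5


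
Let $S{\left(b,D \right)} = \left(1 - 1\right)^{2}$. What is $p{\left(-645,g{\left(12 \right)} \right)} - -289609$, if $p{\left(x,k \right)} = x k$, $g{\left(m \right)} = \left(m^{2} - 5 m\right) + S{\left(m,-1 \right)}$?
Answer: $235429$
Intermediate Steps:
$S{\left(b,D \right)} = 0$ ($S{\left(b,D \right)} = 0^{2} = 0$)
$g{\left(m \right)} = m^{2} - 5 m$ ($g{\left(m \right)} = \left(m^{2} - 5 m\right) + 0 = m^{2} - 5 m$)
$p{\left(x,k \right)} = k x$
$p{\left(-645,g{\left(12 \right)} \right)} - -289609 = 12 \left(-5 + 12\right) \left(-645\right) - -289609 = 12 \cdot 7 \left(-645\right) + 289609 = 84 \left(-645\right) + 289609 = -54180 + 289609 = 235429$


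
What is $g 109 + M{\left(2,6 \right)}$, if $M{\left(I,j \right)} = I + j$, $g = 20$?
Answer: $2188$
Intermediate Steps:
$g 109 + M{\left(2,6 \right)} = 20 \cdot 109 + \left(2 + 6\right) = 2180 + 8 = 2188$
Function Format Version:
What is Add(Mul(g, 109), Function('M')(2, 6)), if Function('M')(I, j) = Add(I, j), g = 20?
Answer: 2188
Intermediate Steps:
Add(Mul(g, 109), Function('M')(2, 6)) = Add(Mul(20, 109), Add(2, 6)) = Add(2180, 8) = 2188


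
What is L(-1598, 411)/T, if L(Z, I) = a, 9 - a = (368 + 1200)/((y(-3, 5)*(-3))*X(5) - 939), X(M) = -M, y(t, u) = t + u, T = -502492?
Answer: -9749/456765228 ≈ -2.1344e-5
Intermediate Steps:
a = 9749/909 (a = 9 - (368 + 1200)/(((-3 + 5)*(-3))*(-1*5) - 939) = 9 - 1568/((2*(-3))*(-5) - 939) = 9 - 1568/(-6*(-5) - 939) = 9 - 1568/(30 - 939) = 9 - 1568/(-909) = 9 - 1568*(-1)/909 = 9 - 1*(-1568/909) = 9 + 1568/909 = 9749/909 ≈ 10.725)
L(Z, I) = 9749/909
L(-1598, 411)/T = (9749/909)/(-502492) = (9749/909)*(-1/502492) = -9749/456765228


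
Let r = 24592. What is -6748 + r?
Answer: 17844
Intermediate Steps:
-6748 + r = -6748 + 24592 = 17844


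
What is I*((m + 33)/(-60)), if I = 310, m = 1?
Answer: -527/3 ≈ -175.67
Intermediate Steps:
I*((m + 33)/(-60)) = 310*((1 + 33)/(-60)) = 310*(34*(-1/60)) = 310*(-17/30) = -527/3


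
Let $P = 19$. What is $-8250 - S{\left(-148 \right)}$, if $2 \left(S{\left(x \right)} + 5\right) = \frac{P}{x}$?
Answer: $- \frac{2440501}{296} \approx -8244.9$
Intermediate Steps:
$S{\left(x \right)} = -5 + \frac{19}{2 x}$ ($S{\left(x \right)} = -5 + \frac{19 \frac{1}{x}}{2} = -5 + \frac{19}{2 x}$)
$-8250 - S{\left(-148 \right)} = -8250 - \left(-5 + \frac{19}{2 \left(-148\right)}\right) = -8250 - \left(-5 + \frac{19}{2} \left(- \frac{1}{148}\right)\right) = -8250 - \left(-5 - \frac{19}{296}\right) = -8250 - - \frac{1499}{296} = -8250 + \frac{1499}{296} = - \frac{2440501}{296}$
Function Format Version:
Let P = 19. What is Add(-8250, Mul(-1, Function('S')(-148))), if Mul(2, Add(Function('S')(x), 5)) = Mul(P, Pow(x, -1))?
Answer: Rational(-2440501, 296) ≈ -8244.9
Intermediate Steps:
Function('S')(x) = Add(-5, Mul(Rational(19, 2), Pow(x, -1))) (Function('S')(x) = Add(-5, Mul(Rational(1, 2), Mul(19, Pow(x, -1)))) = Add(-5, Mul(Rational(19, 2), Pow(x, -1))))
Add(-8250, Mul(-1, Function('S')(-148))) = Add(-8250, Mul(-1, Add(-5, Mul(Rational(19, 2), Pow(-148, -1))))) = Add(-8250, Mul(-1, Add(-5, Mul(Rational(19, 2), Rational(-1, 148))))) = Add(-8250, Mul(-1, Add(-5, Rational(-19, 296)))) = Add(-8250, Mul(-1, Rational(-1499, 296))) = Add(-8250, Rational(1499, 296)) = Rational(-2440501, 296)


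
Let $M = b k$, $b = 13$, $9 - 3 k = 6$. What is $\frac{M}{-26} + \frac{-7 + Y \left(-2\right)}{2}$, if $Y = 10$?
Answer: $-14$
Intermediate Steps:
$k = 1$ ($k = 3 - 2 = 1$)
$M = 13$ ($M = 13 \cdot 1 = 13$)
$\frac{M}{-26} + \frac{-7 + Y \left(-2\right)}{2} = \frac{13}{-26} + \frac{-7 + 10 \left(-2\right)}{2} = 13 \left(- \frac{1}{26}\right) + \left(-7 - 20\right) \frac{1}{2} = - \frac{1}{2} - \frac{27}{2} = -14$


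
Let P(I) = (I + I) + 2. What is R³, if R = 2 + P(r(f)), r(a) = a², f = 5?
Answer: 157464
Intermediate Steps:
P(I) = 2 + 2*I (P(I) = 2*I + 2 = 2 + 2*I)
R = 54 (R = 2 + (2 + 2*5²) = 2 + (2 + 2*25) = 2 + (2 + 50) = 2 + 52 = 54)
R³ = 54³ = 157464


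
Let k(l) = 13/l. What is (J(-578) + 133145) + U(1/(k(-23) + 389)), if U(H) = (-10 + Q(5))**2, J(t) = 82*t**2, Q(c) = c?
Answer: 27528058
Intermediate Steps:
U(H) = 25 (U(H) = (-10 + 5)**2 = (-5)**2 = 25)
(J(-578) + 133145) + U(1/(k(-23) + 389)) = (82*(-578)**2 + 133145) + 25 = (82*334084 + 133145) + 25 = (27394888 + 133145) + 25 = 27528033 + 25 = 27528058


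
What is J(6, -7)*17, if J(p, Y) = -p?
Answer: -102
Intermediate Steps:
J(6, -7)*17 = -1*6*17 = -6*17 = -102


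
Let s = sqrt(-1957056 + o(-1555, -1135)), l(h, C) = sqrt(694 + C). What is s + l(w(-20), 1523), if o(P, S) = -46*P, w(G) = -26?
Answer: sqrt(2217) + I*sqrt(1885526) ≈ 47.085 + 1373.1*I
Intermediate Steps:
s = I*sqrt(1885526) (s = sqrt(-1957056 - 46*(-1555)) = sqrt(-1957056 + 71530) = sqrt(-1885526) = I*sqrt(1885526) ≈ 1373.1*I)
s + l(w(-20), 1523) = I*sqrt(1885526) + sqrt(694 + 1523) = I*sqrt(1885526) + sqrt(2217) = sqrt(2217) + I*sqrt(1885526)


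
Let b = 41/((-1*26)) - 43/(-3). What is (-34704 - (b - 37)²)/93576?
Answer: -214715017/569316384 ≈ -0.37715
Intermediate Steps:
b = 995/78 (b = 41/(-26) - 43*(-⅓) = 41*(-1/26) + 43/3 = -41/26 + 43/3 = 995/78 ≈ 12.756)
(-34704 - (b - 37)²)/93576 = (-34704 - (995/78 - 37)²)/93576 = (-34704 - (-1891/78)²)*(1/93576) = (-34704 - 1*3575881/6084)*(1/93576) = (-34704 - 3575881/6084)*(1/93576) = -214715017/6084*1/93576 = -214715017/569316384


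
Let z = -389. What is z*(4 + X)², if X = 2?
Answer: -14004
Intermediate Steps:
z*(4 + X)² = -389*(4 + 2)² = -389*6² = -389*36 = -14004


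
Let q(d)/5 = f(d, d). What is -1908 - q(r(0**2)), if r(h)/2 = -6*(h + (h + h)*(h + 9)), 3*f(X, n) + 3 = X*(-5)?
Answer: -1903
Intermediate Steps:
f(X, n) = -1 - 5*X/3 (f(X, n) = -1 + (X*(-5))/3 = -1 + (-5*X)/3 = -1 - 5*X/3)
r(h) = -12*h - 24*h*(9 + h) (r(h) = 2*(-6*(h + (h + h)*(h + 9))) = 2*(-6*(h + (2*h)*(9 + h))) = 2*(-6*(h + 2*h*(9 + h))) = 2*(-6*h - 12*h*(9 + h)) = -12*h - 24*h*(9 + h))
q(d) = -5 - 25*d/3 (q(d) = 5*(-1 - 5*d/3) = -5 - 25*d/3)
-1908 - q(r(0**2)) = -1908 - (-5 - (-100)*0**2*(19 + 2*0**2)) = -1908 - (-5 - (-100)*0*(19 + 2*0)) = -1908 - (-5 - (-100)*0*(19 + 0)) = -1908 - (-5 - (-100)*0*19) = -1908 - (-5 - 25/3*0) = -1908 - (-5 + 0) = -1908 - 1*(-5) = -1908 + 5 = -1903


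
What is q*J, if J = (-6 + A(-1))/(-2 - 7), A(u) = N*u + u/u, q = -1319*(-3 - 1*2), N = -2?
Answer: 6595/3 ≈ 2198.3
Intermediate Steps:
q = 6595 (q = -1319*(-3 - 2) = -1319*(-5) = 6595)
A(u) = 1 - 2*u (A(u) = -2*u + u/u = -2*u + 1 = 1 - 2*u)
J = ⅓ (J = (-6 + (1 - 2*(-1)))/(-2 - 7) = (-6 + (1 + 2))/(-9) = (-6 + 3)*(-⅑) = -3*(-⅑) = ⅓ ≈ 0.33333)
q*J = 6595*(⅓) = 6595/3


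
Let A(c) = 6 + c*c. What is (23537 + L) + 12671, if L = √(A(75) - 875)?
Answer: 36208 + 2*√1189 ≈ 36277.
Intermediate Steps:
A(c) = 6 + c²
L = 2*√1189 (L = √((6 + 75²) - 875) = √((6 + 5625) - 875) = √(5631 - 875) = √4756 = 2*√1189 ≈ 68.964)
(23537 + L) + 12671 = (23537 + 2*√1189) + 12671 = 36208 + 2*√1189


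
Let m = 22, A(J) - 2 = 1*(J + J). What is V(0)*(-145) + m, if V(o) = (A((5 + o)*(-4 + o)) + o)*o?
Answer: 22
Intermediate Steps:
A(J) = 2 + 2*J (A(J) = 2 + 1*(J + J) = 2 + 1*(2*J) = 2 + 2*J)
V(o) = o*(2 + o + 2*(-4 + o)*(5 + o)) (V(o) = ((2 + 2*((5 + o)*(-4 + o))) + o)*o = ((2 + 2*((-4 + o)*(5 + o))) + o)*o = ((2 + 2*(-4 + o)*(5 + o)) + o)*o = (2 + o + 2*(-4 + o)*(5 + o))*o = o*(2 + o + 2*(-4 + o)*(5 + o)))
V(0)*(-145) + m = (0*(-38 + 2*0² + 3*0))*(-145) + 22 = (0*(-38 + 2*0 + 0))*(-145) + 22 = (0*(-38 + 0 + 0))*(-145) + 22 = (0*(-38))*(-145) + 22 = 0*(-145) + 22 = 0 + 22 = 22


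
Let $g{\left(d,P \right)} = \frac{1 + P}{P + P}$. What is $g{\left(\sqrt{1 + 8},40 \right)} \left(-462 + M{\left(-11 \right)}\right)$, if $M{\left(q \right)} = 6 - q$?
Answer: $- \frac{3649}{16} \approx -228.06$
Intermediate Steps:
$g{\left(d,P \right)} = \frac{1 + P}{2 P}$
$g{\left(\sqrt{1 + 8},40 \right)} \left(-462 + M{\left(-11 \right)}\right) = \frac{1 + 40}{2 \cdot 40} \left(-462 + \left(6 - -11\right)\right) = \frac{1}{2} \cdot \frac{1}{40} \cdot 41 \left(-462 + \left(6 + 11\right)\right) = \frac{41 \left(-462 + 17\right)}{80} = \frac{41}{80} \left(-445\right) = - \frac{3649}{16}$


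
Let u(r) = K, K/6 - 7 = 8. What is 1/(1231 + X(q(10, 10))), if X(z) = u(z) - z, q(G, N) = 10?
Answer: 1/1311 ≈ 0.00076278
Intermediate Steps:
K = 90 (K = 42 + 6*8 = 42 + 48 = 90)
u(r) = 90
X(z) = 90 - z
1/(1231 + X(q(10, 10))) = 1/(1231 + (90 - 1*10)) = 1/(1231 + (90 - 10)) = 1/(1231 + 80) = 1/1311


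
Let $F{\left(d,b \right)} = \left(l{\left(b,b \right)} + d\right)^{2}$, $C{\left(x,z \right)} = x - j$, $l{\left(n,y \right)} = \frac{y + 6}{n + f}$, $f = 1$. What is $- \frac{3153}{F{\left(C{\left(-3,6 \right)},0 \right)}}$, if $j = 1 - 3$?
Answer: $- \frac{3153}{25} \approx -126.12$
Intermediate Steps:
$j = -2$ ($j = 1 - 3 = -2$)
$l{\left(n,y \right)} = \frac{6 + y}{1 + n}$ ($l{\left(n,y \right)} = \frac{y + 6}{n + 1} = \frac{6 + y}{1 + n}$)
$C{\left(x,z \right)} = 2 + x$ ($C{\left(x,z \right)} = x - -2 = x + 2 = 2 + x$)
$F{\left(d,b \right)} = \left(d + \frac{6 + b}{1 + b}\right)^{2}$ ($F{\left(d,b \right)} = \left(\frac{6 + b}{1 + b} + d\right)^{2} = \left(d + \frac{6 + b}{1 + b}\right)^{2}$)
$- \frac{3153}{F{\left(C{\left(-3,6 \right)},0 \right)}} = - \frac{3153}{\frac{1}{\left(1 + 0\right)^{2}} \left(6 + 0 + \left(2 - 3\right) \left(1 + 0\right)\right)^{2}} = - \frac{3153}{1^{-2} \left(6 + 0 - 1\right)^{2}} = - \frac{3153}{1 \left(6 + 0 - 1\right)^{2}} = - \frac{3153}{1 \cdot 5^{2}} = - \frac{3153}{1 \cdot 25} = - \frac{3153}{25}$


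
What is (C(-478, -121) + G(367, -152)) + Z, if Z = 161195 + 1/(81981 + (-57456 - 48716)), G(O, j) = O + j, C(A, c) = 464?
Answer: 3915893933/24191 ≈ 1.6187e+5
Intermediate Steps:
Z = 3899468244/24191 (Z = 161195 + 1/(81981 - 106172) = 161195 + 1/(-24191) = 161195 - 1/24191 = 3899468244/24191 ≈ 1.6120e+5)
(C(-478, -121) + G(367, -152)) + Z = (464 + (367 - 152)) + 3899468244/24191 = (464 + 215) + 3899468244/24191 = 679 + 3899468244/24191 = 3915893933/24191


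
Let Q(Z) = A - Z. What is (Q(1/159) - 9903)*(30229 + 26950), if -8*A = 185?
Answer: -721944283981/1272 ≈ -5.6757e+8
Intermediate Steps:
A = -185/8 (A = -⅛*185 = -185/8 ≈ -23.125)
Q(Z) = -185/8 - Z
(Q(1/159) - 9903)*(30229 + 26950) = ((-185/8 - 1/159) - 9903)*(30229 + 26950) = ((-185/8 - 1*1/159) - 9903)*57179 = ((-185/8 - 1/159) - 9903)*57179 = (-29423/1272 - 9903)*57179 = -12626039/1272*57179 = -721944283981/1272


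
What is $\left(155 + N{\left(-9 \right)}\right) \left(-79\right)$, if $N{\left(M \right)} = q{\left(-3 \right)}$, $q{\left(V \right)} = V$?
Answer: $-12008$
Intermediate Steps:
$N{\left(M \right)} = -3$
$\left(155 + N{\left(-9 \right)}\right) \left(-79\right) = \left(155 - 3\right) \left(-79\right) = 152 \left(-79\right) = -12008$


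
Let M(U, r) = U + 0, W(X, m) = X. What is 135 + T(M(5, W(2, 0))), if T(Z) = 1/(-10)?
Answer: 1349/10 ≈ 134.90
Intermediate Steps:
M(U, r) = U
T(Z) = -⅒
135 + T(M(5, W(2, 0))) = 135 - ⅒ = 1349/10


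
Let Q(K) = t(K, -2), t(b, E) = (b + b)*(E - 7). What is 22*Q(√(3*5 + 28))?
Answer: -396*√43 ≈ -2596.7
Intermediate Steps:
t(b, E) = 2*b*(-7 + E) (t(b, E) = (2*b)*(-7 + E) = 2*b*(-7 + E))
Q(K) = -18*K (Q(K) = 2*K*(-7 - 2) = 2*K*(-9) = -18*K)
22*Q(√(3*5 + 28)) = 22*(-18*√(3*5 + 28)) = 22*(-18*√(15 + 28)) = 22*(-18*√43) = -396*√43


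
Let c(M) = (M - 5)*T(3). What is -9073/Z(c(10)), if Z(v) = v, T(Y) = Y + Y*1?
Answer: -9073/30 ≈ -302.43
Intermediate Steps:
T(Y) = 2*Y (T(Y) = Y + Y = 2*Y)
c(M) = -30 + 6*M (c(M) = (M - 5)*(2*3) = (-5 + M)*6 = -30 + 6*M)
-9073/Z(c(10)) = -9073/(-30 + 6*10) = -9073/(-30 + 60) = -9073/30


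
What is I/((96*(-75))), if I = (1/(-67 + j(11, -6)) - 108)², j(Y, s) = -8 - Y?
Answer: -86285521/53251200 ≈ -1.6203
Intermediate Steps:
I = 86285521/7396 (I = (1/(-67 + (-8 - 1*11)) - 108)² = (1/(-67 + (-8 - 11)) - 108)² = (1/(-67 - 19) - 108)² = (1/(-86) - 108)² = (-1/86 - 108)² = (-9289/86)² = 86285521/7396 ≈ 11667.)
I/((96*(-75))) = 86285521/(7396*((96*(-75)))) = (86285521/7396)/(-7200) = (86285521/7396)*(-1/7200) = -86285521/53251200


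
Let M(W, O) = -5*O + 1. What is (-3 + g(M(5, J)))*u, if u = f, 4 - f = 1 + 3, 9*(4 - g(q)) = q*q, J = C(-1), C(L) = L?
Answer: 0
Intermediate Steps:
J = -1
M(W, O) = 1 - 5*O
g(q) = 4 - q**2/9 (g(q) = 4 - q*q/9 = 4 - q**2/9)
f = 0 (f = 4 - (1 + 3) = 4 - 1*4 = 4 - 4 = 0)
u = 0
(-3 + g(M(5, J)))*u = (-3 + (4 - (1 - 5*(-1))**2/9))*0 = (-3 + (4 - (1 + 5)**2/9))*0 = (-3 + (4 - 1/9*6**2))*0 = (-3 + (4 - 1/9*36))*0 = (-3 + (4 - 4))*0 = (-3 + 0)*0 = -3*0 = 0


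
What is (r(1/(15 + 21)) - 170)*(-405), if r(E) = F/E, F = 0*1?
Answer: 68850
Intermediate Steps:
F = 0
r(E) = 0 (r(E) = 0/E = 0)
(r(1/(15 + 21)) - 170)*(-405) = (0 - 170)*(-405) = -170*(-405) = 68850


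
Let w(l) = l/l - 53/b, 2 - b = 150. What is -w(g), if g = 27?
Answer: -201/148 ≈ -1.3581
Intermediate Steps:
b = -148 (b = 2 - 1*150 = 2 - 150 = -148)
w(l) = 201/148 (w(l) = l/l - 53/(-148) = 1 - 53*(-1/148) = 1 + 53/148 = 201/148)
-w(g) = -1*201/148 = -201/148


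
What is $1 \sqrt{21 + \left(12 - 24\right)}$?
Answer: $3$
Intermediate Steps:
$1 \sqrt{21 + \left(12 - 24\right)} = 1 \sqrt{21 - 12} = 1 \sqrt{9} = 1 \cdot 3 = 3$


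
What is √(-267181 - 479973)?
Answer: I*√747154 ≈ 864.38*I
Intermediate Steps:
√(-267181 - 479973) = √(-747154) = I*√747154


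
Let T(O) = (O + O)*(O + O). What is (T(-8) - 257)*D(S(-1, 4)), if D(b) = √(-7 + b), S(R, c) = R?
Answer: -2*I*√2 ≈ -2.8284*I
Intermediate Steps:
T(O) = 4*O² (T(O) = (2*O)*(2*O) = 4*O²)
(T(-8) - 257)*D(S(-1, 4)) = (4*(-8)² - 257)*√(-7 - 1) = (4*64 - 257)*√(-8) = (256 - 257)*(2*I*√2) = -2*I*√2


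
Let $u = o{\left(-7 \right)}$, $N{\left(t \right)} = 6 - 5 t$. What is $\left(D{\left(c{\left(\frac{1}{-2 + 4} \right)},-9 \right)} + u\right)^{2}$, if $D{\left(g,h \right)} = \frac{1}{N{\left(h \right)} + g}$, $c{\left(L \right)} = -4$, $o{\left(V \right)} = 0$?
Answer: $\frac{1}{2209} \approx 0.00045269$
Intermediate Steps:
$u = 0$
$D{\left(g,h \right)} = \frac{1}{6 + g - 5 h}$ ($D{\left(g,h \right)} = \frac{1}{\left(6 - 5 h\right) + g} = \frac{1}{6 + g - 5 h}$)
$\left(D{\left(c{\left(\frac{1}{-2 + 4} \right)},-9 \right)} + u\right)^{2} = \left(\frac{1}{6 - 4 - -45} + 0\right)^{2} = \left(\frac{1}{6 - 4 + 45} + 0\right)^{2} = \left(\frac{1}{47} + 0\right)^{2} = \left(\frac{1}{47}\right)^{2} = \frac{1}{2209}$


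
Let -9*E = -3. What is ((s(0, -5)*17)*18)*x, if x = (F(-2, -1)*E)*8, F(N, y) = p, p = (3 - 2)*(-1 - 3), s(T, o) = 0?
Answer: 0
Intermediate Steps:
E = 1/3 (E = -1/9*(-3) = 1/3 ≈ 0.33333)
p = -4 (p = 1*(-4) = -4)
F(N, y) = -4
x = -32/3 (x = -4*1/3*8 = -4/3*8 = -32/3 ≈ -10.667)
((s(0, -5)*17)*18)*x = ((0*17)*18)*(-32/3) = (0*18)*(-32/3) = 0*(-32/3) = 0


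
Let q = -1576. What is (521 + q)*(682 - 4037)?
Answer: 3539525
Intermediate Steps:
(521 + q)*(682 - 4037) = (521 - 1576)*(682 - 4037) = -1055*(-3355) = 3539525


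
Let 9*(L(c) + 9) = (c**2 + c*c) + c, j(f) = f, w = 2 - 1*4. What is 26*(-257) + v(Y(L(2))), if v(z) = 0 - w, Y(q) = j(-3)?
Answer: -6680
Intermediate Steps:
w = -2 (w = 2 - 4 = -2)
L(c) = -9 + c/9 + 2*c**2/9 (L(c) = -9 + ((c**2 + c*c) + c)/9 = -9 + ((c**2 + c**2) + c)/9 = -9 + (2*c**2 + c)/9 = -9 + (c + 2*c**2)/9 = -9 + (c/9 + 2*c**2/9) = -9 + c/9 + 2*c**2/9)
Y(q) = -3
v(z) = 2 (v(z) = 0 - 1*(-2) = 0 + 2 = 2)
26*(-257) + v(Y(L(2))) = 26*(-257) + 2 = -6682 + 2 = -6680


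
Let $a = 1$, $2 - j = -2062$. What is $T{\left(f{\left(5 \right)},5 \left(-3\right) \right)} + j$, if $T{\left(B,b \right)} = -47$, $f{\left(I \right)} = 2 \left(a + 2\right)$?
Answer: $2017$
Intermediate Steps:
$j = 2064$ ($j = 2 - -2062 = 2 + 2062 = 2064$)
$f{\left(I \right)} = 6$ ($f{\left(I \right)} = 2 \left(1 + 2\right) = 2 \cdot 3 = 6$)
$T{\left(f{\left(5 \right)},5 \left(-3\right) \right)} + j = -47 + 2064 = 2017$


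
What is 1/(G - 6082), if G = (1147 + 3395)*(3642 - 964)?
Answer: 1/12157394 ≈ 8.2254e-8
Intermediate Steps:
G = 12163476 (G = 4542*2678 = 12163476)
1/(G - 6082) = 1/(12163476 - 6082) = 1/12157394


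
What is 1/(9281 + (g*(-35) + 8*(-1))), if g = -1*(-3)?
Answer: 1/9168 ≈ 0.00010907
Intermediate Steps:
g = 3
1/(9281 + (g*(-35) + 8*(-1))) = 1/(9281 + (3*(-35) + 8*(-1))) = 1/(9281 + (-105 - 8)) = 1/(9281 - 113) = 1/9168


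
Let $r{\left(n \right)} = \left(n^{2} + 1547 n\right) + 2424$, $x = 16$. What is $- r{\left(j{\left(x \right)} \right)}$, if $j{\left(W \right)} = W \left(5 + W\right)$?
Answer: $-635112$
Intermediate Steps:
$r{\left(n \right)} = 2424 + n^{2} + 1547 n$
$- r{\left(j{\left(x \right)} \right)} = - (2424 + \left(16 \left(5 + 16\right)\right)^{2} + 1547 \cdot 16 \left(5 + 16\right)) = - (2424 + \left(16 \cdot 21\right)^{2} + 1547 \cdot 16 \cdot 21) = - (2424 + 336^{2} + 1547 \cdot 336) = - (2424 + 112896 + 519792) = \left(-1\right) 635112 = -635112$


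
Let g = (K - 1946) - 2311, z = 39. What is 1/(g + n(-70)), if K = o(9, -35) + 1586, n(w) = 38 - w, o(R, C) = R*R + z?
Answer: -1/2443 ≈ -0.00040933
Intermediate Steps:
o(R, C) = 39 + R² (o(R, C) = R*R + 39 = R² + 39 = 39 + R²)
K = 1706 (K = (39 + 9²) + 1586 = (39 + 81) + 1586 = 120 + 1586 = 1706)
g = -2551 (g = (1706 - 1946) - 2311 = -240 - 2311 = -2551)
1/(g + n(-70)) = 1/(-2551 + (38 - 1*(-70))) = 1/(-2551 + (38 + 70)) = 1/(-2551 + 108) = 1/(-2443) = -1/2443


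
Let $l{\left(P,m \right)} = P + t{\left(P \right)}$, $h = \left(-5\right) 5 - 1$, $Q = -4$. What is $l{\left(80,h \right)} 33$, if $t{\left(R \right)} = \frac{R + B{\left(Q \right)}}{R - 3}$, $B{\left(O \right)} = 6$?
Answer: $\frac{18738}{7} \approx 2676.9$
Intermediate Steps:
$t{\left(R \right)} = \frac{6 + R}{-3 + R}$ ($t{\left(R \right)} = \frac{R + 6}{R - 3} = \frac{6 + R}{-3 + R}$)
$h = -26$ ($h = -25 - 1 = -26$)
$l{\left(P,m \right)} = P + \frac{6 + P}{-3 + P}$
$l{\left(80,h \right)} 33 = \frac{6 + 80 + 80 \left(-3 + 80\right)}{-3 + 80} \cdot 33 = \frac{6 + 80 + 80 \cdot 77}{77} \cdot 33 = \frac{6 + 80 + 6160}{77} \cdot 33 = \frac{1}{77} \cdot 6246 \cdot 33 = \frac{6246}{77} \cdot 33 = \frac{18738}{7}$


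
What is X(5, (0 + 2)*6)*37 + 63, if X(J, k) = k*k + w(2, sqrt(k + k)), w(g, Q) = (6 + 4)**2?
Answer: 9091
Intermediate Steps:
w(g, Q) = 100 (w(g, Q) = 10**2 = 100)
X(J, k) = 100 + k**2 (X(J, k) = k*k + 100 = k**2 + 100 = 100 + k**2)
X(5, (0 + 2)*6)*37 + 63 = (100 + ((0 + 2)*6)**2)*37 + 63 = (100 + (2*6)**2)*37 + 63 = (100 + 12**2)*37 + 63 = (100 + 144)*37 + 63 = 244*37 + 63 = 9028 + 63 = 9091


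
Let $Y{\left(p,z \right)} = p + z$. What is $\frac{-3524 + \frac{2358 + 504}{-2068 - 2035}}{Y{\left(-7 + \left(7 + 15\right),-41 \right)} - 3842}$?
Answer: $\frac{7230917}{7935202} \approx 0.91125$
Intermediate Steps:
$\frac{-3524 + \frac{2358 + 504}{-2068 - 2035}}{Y{\left(-7 + \left(7 + 15\right),-41 \right)} - 3842} = \frac{-3524 + \frac{2358 + 504}{-2068 - 2035}}{\left(\left(-7 + \left(7 + 15\right)\right) - 41\right) - 3842} = \frac{-3524 + \frac{2862}{-4103}}{\left(\left(-7 + 22\right) - 41\right) - 3842} = \frac{-3524 + 2862 \left(- \frac{1}{4103}\right)}{\left(15 - 41\right) - 3842} = \frac{-3524 - \frac{2862}{4103}}{-26 - 3842} = - \frac{14461834}{4103 \left(-3868\right)} = \left(- \frac{14461834}{4103}\right) \left(- \frac{1}{3868}\right) = \frac{7230917}{7935202}$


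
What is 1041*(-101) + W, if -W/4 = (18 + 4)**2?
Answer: -107077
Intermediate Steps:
W = -1936 (W = -4*(18 + 4)**2 = -4*22**2 = -4*484 = -1936)
1041*(-101) + W = 1041*(-101) - 1936 = -105141 - 1936 = -107077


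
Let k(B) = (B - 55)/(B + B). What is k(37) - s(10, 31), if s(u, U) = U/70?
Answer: -1777/2590 ≈ -0.68610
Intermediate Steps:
k(B) = (-55 + B)/(2*B) (k(B) = (-55 + B)/((2*B)) = (-55 + B)*(1/(2*B)) = (-55 + B)/(2*B))
s(u, U) = U/70 (s(u, U) = U*(1/70) = U/70)
k(37) - s(10, 31) = (1/2)*(-55 + 37)/37 - 31/70 = (1/2)*(1/37)*(-18) - 1*31/70 = -9/37 - 31/70 = -1777/2590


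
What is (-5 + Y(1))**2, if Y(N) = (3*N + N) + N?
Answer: 0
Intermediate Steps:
Y(N) = 5*N (Y(N) = 4*N + N = 5*N)
(-5 + Y(1))**2 = (-5 + 5*1)**2 = (-5 + 5)**2 = 0**2 = 0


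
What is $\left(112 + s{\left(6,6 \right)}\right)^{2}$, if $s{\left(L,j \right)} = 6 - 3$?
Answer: $13225$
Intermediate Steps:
$s{\left(L,j \right)} = 3$
$\left(112 + s{\left(6,6 \right)}\right)^{2} = \left(112 + 3\right)^{2} = 115^{2} = 13225$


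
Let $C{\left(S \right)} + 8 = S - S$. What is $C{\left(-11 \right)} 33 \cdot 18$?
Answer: $-4752$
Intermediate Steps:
$C{\left(S \right)} = -8$ ($C{\left(S \right)} = -8 + \left(S - S\right) = -8 + 0 = -8$)
$C{\left(-11 \right)} 33 \cdot 18 = - 8 \cdot 33 \cdot 18 = \left(-8\right) 594 = -4752$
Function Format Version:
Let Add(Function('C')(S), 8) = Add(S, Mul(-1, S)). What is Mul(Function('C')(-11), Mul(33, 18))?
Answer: -4752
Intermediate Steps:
Function('C')(S) = -8 (Function('C')(S) = Add(-8, Add(S, Mul(-1, S))) = Add(-8, 0) = -8)
Mul(Function('C')(-11), Mul(33, 18)) = Mul(-8, Mul(33, 18)) = Mul(-8, 594) = -4752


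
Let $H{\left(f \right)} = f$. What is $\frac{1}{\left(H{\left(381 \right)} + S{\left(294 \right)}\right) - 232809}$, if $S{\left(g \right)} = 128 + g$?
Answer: $- \frac{1}{232006} \approx -4.3102 \cdot 10^{-6}$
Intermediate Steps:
$\frac{1}{\left(H{\left(381 \right)} + S{\left(294 \right)}\right) - 232809} = \frac{1}{\left(381 + \left(128 + 294\right)\right) - 232809} = \frac{1}{\left(381 + 422\right) - 232809} = \frac{1}{803 - 232809} = \frac{1}{-232006} = - \frac{1}{232006}$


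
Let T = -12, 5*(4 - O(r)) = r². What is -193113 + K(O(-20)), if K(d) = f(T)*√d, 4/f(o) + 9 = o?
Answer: -193113 - 8*I*√19/21 ≈ -1.9311e+5 - 1.6605*I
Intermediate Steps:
O(r) = 4 - r²/5
f(o) = 4/(-9 + o)
K(d) = -4*√d/21 (K(d) = (4/(-9 - 12))*√d = (4/(-21))*√d = (4*(-1/21))*√d = -4*√d/21)
-193113 + K(O(-20)) = -193113 - 4*√(4 - ⅕*(-20)²)/21 = -193113 - 4*√(4 - ⅕*400)/21 = -193113 - 4*√(4 - 80)/21 = -193113 - 8*I*√19/21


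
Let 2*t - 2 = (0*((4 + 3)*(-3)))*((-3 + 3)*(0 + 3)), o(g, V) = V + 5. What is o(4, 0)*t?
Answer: 5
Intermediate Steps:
o(g, V) = 5 + V
t = 1 (t = 1 + ((0*((4 + 3)*(-3)))*((-3 + 3)*(0 + 3)))/2 = 1 + ((0*(7*(-3)))*(0*3))/2 = 1 + ((0*(-21))*0)/2 = 1 + (0*0)/2 = 1 + (½)*0 = 1 + 0 = 1)
o(4, 0)*t = (5 + 0)*1 = 5*1 = 5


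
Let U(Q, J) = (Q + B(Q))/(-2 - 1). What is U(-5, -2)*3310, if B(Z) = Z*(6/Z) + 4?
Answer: -16550/3 ≈ -5516.7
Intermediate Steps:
B(Z) = 10 (B(Z) = 6 + 4 = 10)
U(Q, J) = -10/3 - Q/3 (U(Q, J) = (Q + 10)/(-2 - 1) = (10 + Q)/(-3) = (10 + Q)*(-⅓) = -10/3 - Q/3)
U(-5, -2)*3310 = (-10/3 - ⅓*(-5))*3310 = (-10/3 + 5/3)*3310 = -5/3*3310 = -16550/3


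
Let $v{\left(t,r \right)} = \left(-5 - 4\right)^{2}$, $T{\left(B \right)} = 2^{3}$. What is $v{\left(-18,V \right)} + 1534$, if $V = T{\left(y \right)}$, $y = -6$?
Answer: $1615$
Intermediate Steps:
$T{\left(B \right)} = 8$
$V = 8$
$v{\left(t,r \right)} = 81$ ($v{\left(t,r \right)} = \left(-9\right)^{2} = 81$)
$v{\left(-18,V \right)} + 1534 = 81 + 1534 = 1615$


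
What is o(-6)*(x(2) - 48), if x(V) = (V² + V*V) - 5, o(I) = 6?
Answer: -270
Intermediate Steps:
x(V) = -5 + 2*V² (x(V) = (V² + V²) - 5 = 2*V² - 5 = -5 + 2*V²)
o(-6)*(x(2) - 48) = 6*((-5 + 2*2²) - 48) = 6*((-5 + 2*4) - 48) = 6*((-5 + 8) - 48) = 6*(3 - 48) = 6*(-45) = -270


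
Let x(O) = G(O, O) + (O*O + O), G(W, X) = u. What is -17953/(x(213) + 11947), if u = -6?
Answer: -17953/57523 ≈ -0.31210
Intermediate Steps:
G(W, X) = -6
x(O) = -6 + O + O**2 (x(O) = -6 + (O*O + O) = -6 + (O**2 + O) = -6 + (O + O**2) = -6 + O + O**2)
-17953/(x(213) + 11947) = -17953/((-6 + 213 + 213**2) + 11947) = -17953/((-6 + 213 + 45369) + 11947) = -17953/(45576 + 11947) = -17953/57523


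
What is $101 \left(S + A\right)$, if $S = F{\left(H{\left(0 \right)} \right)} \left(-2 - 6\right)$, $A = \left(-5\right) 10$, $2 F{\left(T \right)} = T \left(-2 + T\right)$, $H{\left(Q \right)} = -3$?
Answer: $-11110$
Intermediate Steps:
$F{\left(T \right)} = \frac{T \left(-2 + T\right)}{2}$
$A = -50$
$S = -60$ ($S = \frac{1}{2} \left(-3\right) \left(-2 - 3\right) \left(-2 - 6\right) = \frac{1}{2} \left(-3\right) \left(-5\right) \left(-8\right) = \frac{15}{2} \left(-8\right) = -60$)
$101 \left(S + A\right) = 101 \left(-60 - 50\right) = 101 \left(-110\right) = -11110$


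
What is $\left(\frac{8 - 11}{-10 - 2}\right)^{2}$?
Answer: $\frac{1}{16} \approx 0.0625$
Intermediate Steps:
$\left(\frac{8 - 11}{-10 - 2}\right)^{2} = \left(- \frac{3}{-12}\right)^{2} = \left(\left(-3\right) \left(- \frac{1}{12}\right)\right)^{2} = \left(\frac{1}{4}\right)^{2} = \frac{1}{16}$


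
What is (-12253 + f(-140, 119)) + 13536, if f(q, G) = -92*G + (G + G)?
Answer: -9427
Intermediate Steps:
f(q, G) = -90*G (f(q, G) = -92*G + 2*G = -90*G)
(-12253 + f(-140, 119)) + 13536 = (-12253 - 90*119) + 13536 = (-12253 - 10710) + 13536 = -22963 + 13536 = -9427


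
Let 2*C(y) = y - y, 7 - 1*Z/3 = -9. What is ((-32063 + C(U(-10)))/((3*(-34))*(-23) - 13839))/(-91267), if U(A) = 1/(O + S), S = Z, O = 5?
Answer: -32063/1048931631 ≈ -3.0567e-5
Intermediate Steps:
Z = 48 (Z = 21 - 3*(-9) = 21 + 27 = 48)
S = 48
U(A) = 1/53 (U(A) = 1/(5 + 48) = 1/53)
C(y) = 0 (C(y) = (y - y)/2 = (½)*0 = 0)
((-32063 + C(U(-10)))/((3*(-34))*(-23) - 13839))/(-91267) = ((-32063 + 0)/((3*(-34))*(-23) - 13839))/(-91267) = -32063/(-102*(-23) - 13839)*(-1/91267) = -32063/(2346 - 13839)*(-1/91267) = -32063/(-11493)*(-1/91267) = -32063*(-1/11493)*(-1/91267) = (32063/11493)*(-1/91267) = -32063/1048931631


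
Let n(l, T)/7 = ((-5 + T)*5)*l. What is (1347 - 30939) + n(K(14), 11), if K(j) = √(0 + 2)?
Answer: -29592 + 210*√2 ≈ -29295.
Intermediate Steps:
K(j) = √2
n(l, T) = 7*l*(-25 + 5*T) (n(l, T) = 7*(((-5 + T)*5)*l) = 7*((-25 + 5*T)*l) = 7*(l*(-25 + 5*T)) = 7*l*(-25 + 5*T))
(1347 - 30939) + n(K(14), 11) = (1347 - 30939) + 35*√2*(-5 + 11) = -29592 + 35*√2*6 = -29592 + 210*√2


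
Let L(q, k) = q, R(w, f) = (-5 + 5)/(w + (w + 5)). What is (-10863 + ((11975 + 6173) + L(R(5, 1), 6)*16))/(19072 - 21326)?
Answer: -7285/2254 ≈ -3.2320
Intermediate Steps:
R(w, f) = 0 (R(w, f) = 0/(w + (5 + w)) = 0/(5 + 2*w) = 0)
(-10863 + ((11975 + 6173) + L(R(5, 1), 6)*16))/(19072 - 21326) = (-10863 + ((11975 + 6173) + 0*16))/(19072 - 21326) = (-10863 + (18148 + 0))/(-2254) = (-10863 + 18148)*(-1/2254) = 7285*(-1/2254) = -7285/2254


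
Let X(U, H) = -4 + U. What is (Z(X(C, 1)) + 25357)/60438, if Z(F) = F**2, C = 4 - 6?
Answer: 25393/60438 ≈ 0.42015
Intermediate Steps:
C = -2
(Z(X(C, 1)) + 25357)/60438 = ((-4 - 2)**2 + 25357)/60438 = ((-6)**2 + 25357)*(1/60438) = (36 + 25357)*(1/60438) = 25393*(1/60438) = 25393/60438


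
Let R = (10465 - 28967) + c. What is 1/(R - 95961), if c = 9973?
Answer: -1/104490 ≈ -9.5703e-6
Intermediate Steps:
R = -8529 (R = (10465 - 28967) + 9973 = -18502 + 9973 = -8529)
1/(R - 95961) = 1/(-8529 - 95961) = 1/(-104490) = -1/104490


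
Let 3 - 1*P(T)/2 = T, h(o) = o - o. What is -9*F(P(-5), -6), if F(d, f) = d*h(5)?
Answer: 0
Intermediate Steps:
h(o) = 0
P(T) = 6 - 2*T
F(d, f) = 0 (F(d, f) = d*0 = 0)
-9*F(P(-5), -6) = -9*0 = 0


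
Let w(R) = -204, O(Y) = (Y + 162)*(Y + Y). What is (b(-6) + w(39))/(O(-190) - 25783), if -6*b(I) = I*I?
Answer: 210/15143 ≈ 0.013868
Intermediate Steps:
O(Y) = 2*Y*(162 + Y) (O(Y) = (162 + Y)*(2*Y) = 2*Y*(162 + Y))
b(I) = -I²/6 (b(I) = -I*I/6 = -I²/6)
(b(-6) + w(39))/(O(-190) - 25783) = (-⅙*(-6)² - 204)/(2*(-190)*(162 - 190) - 25783) = (-⅙*36 - 204)/(2*(-190)*(-28) - 25783) = (-6 - 204)/(10640 - 25783) = -210/(-15143) = -210*(-1/15143) = 210/15143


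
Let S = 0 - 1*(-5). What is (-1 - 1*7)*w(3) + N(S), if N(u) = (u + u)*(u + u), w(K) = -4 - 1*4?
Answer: 164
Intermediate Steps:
S = 5 (S = 0 + 5 = 5)
w(K) = -8 (w(K) = -4 - 4 = -8)
N(u) = 4*u**2 (N(u) = (2*u)*(2*u) = 4*u**2)
(-1 - 1*7)*w(3) + N(S) = (-1 - 1*7)*(-8) + 4*5**2 = (-1 - 7)*(-8) + 4*25 = -8*(-8) + 100 = 64 + 100 = 164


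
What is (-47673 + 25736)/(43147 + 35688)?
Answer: -21937/78835 ≈ -0.27826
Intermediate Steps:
(-47673 + 25736)/(43147 + 35688) = -21937/78835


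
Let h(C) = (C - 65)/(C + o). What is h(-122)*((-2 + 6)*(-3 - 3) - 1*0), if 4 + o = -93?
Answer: -1496/73 ≈ -20.493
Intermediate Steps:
o = -97 (o = -4 - 93 = -97)
h(C) = (-65 + C)/(-97 + C) (h(C) = (C - 65)/(C - 97) = (-65 + C)/(-97 + C))
h(-122)*((-2 + 6)*(-3 - 3) - 1*0) = ((-65 - 122)/(-97 - 122))*((-2 + 6)*(-3 - 3) - 1*0) = (-187/(-219))*(4*(-6) + 0) = (-1/219*(-187))*(-24 + 0) = (187/219)*(-24) = -1496/73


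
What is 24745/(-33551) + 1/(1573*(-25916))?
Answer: -144107348173/195390805324 ≈ -0.73753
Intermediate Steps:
24745/(-33551) + 1/(1573*(-25916)) = 24745*(-1/33551) + (1/1573)*(-1/25916) = -3535/4793 - 1/40765868 = -144107348173/195390805324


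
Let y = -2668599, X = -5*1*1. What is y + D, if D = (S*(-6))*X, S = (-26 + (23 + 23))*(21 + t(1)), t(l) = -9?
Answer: -2661399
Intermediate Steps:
X = -5 (X = -5*1 = -5)
S = 240 (S = (-26 + (23 + 23))*(21 - 9) = (-26 + 46)*12 = 20*12 = 240)
D = 7200 (D = (240*(-6))*(-5) = -1440*(-5) = 7200)
y + D = -2668599 + 7200 = -2661399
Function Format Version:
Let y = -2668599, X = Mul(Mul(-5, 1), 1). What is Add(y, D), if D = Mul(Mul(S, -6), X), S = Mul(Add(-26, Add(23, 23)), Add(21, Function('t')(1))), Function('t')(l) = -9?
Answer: -2661399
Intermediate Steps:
X = -5 (X = Mul(-5, 1) = -5)
S = 240 (S = Mul(Add(-26, Add(23, 23)), Add(21, -9)) = Mul(Add(-26, 46), 12) = Mul(20, 12) = 240)
D = 7200 (D = Mul(Mul(240, -6), -5) = Mul(-1440, -5) = 7200)
Add(y, D) = Add(-2668599, 7200) = -2661399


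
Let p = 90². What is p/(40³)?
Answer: 81/640 ≈ 0.12656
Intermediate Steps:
p = 8100
p/(40³) = 8100/(40³) = 8100/64000 = 8100*(1/64000) = 81/640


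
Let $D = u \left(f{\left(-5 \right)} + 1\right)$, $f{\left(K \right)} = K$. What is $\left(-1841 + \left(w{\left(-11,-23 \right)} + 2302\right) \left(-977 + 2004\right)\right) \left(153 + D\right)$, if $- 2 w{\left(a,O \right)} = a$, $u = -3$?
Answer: $\frac{781427295}{2} \approx 3.9071 \cdot 10^{8}$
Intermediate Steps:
$w{\left(a,O \right)} = - \frac{a}{2}$
$D = 12$ ($D = - 3 \left(-5 + 1\right) = \left(-3\right) \left(-4\right) = 12$)
$\left(-1841 + \left(w{\left(-11,-23 \right)} + 2302\right) \left(-977 + 2004\right)\right) \left(153 + D\right) = \left(-1841 + \left(\left(- \frac{1}{2}\right) \left(-11\right) + 2302\right) \left(-977 + 2004\right)\right) \left(153 + 12\right) = \left(-1841 + \left(\frac{11}{2} + 2302\right) 1027\right) 165 = \left(-1841 + \frac{4615}{2} \cdot 1027\right) 165 = \left(-1841 + \frac{4739605}{2}\right) 165 = \frac{4735923}{2} \cdot 165 = \frac{781427295}{2}$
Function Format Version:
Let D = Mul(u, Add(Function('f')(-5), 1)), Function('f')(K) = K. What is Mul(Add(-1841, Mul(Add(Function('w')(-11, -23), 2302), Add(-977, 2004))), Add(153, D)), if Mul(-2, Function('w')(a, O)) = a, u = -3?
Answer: Rational(781427295, 2) ≈ 3.9071e+8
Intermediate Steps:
Function('w')(a, O) = Mul(Rational(-1, 2), a)
D = 12 (D = Mul(-3, Add(-5, 1)) = Mul(-3, -4) = 12)
Mul(Add(-1841, Mul(Add(Function('w')(-11, -23), 2302), Add(-977, 2004))), Add(153, D)) = Mul(Add(-1841, Mul(Add(Mul(Rational(-1, 2), -11), 2302), Add(-977, 2004))), Add(153, 12)) = Mul(Add(-1841, Mul(Add(Rational(11, 2), 2302), 1027)), 165) = Mul(Add(-1841, Mul(Rational(4615, 2), 1027)), 165) = Mul(Add(-1841, Rational(4739605, 2)), 165) = Mul(Rational(4735923, 2), 165) = Rational(781427295, 2)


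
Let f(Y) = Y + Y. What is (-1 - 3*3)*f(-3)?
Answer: 60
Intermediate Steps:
f(Y) = 2*Y
(-1 - 3*3)*f(-3) = (-1 - 3*3)*(2*(-3)) = (-1 - 9)*(-6) = -10*(-6) = 60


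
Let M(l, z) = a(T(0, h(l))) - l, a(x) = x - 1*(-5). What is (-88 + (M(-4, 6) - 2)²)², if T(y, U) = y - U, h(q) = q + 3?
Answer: 576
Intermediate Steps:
h(q) = 3 + q
a(x) = 5 + x (a(x) = x + 5 = 5 + x)
M(l, z) = 2 - 2*l (M(l, z) = (5 + (0 - (3 + l))) - l = (5 + (0 + (-3 - l))) - l = (5 + (-3 - l)) - l = (2 - l) - l = 2 - 2*l)
(-88 + (M(-4, 6) - 2)²)² = (-88 + ((2 - 2*(-4)) - 2)²)² = (-88 + ((2 + 8) - 2)²)² = (-88 + (10 - 2)²)² = (-88 + 8²)² = (-88 + 64)² = (-24)² = 576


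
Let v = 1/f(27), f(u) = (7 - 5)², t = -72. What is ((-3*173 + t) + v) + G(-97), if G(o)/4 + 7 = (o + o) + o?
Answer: -7131/4 ≈ -1782.8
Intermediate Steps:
f(u) = 4 (f(u) = 2² = 4)
G(o) = -28 + 12*o (G(o) = -28 + 4*((o + o) + o) = -28 + 4*(2*o + o) = -28 + 4*(3*o) = -28 + 12*o)
v = ¼ (v = 1/4 = ¼ ≈ 0.25000)
((-3*173 + t) + v) + G(-97) = ((-3*173 - 72) + ¼) + (-28 + 12*(-97)) = ((-519 - 72) + ¼) + (-28 - 1164) = (-591 + ¼) - 1192 = -2363/4 - 1192 = -7131/4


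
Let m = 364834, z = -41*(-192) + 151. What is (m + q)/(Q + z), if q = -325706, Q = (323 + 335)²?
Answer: 39128/440987 ≈ 0.088728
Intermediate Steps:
z = 8023 (z = 7872 + 151 = 8023)
Q = 432964 (Q = 658² = 432964)
(m + q)/(Q + z) = (364834 - 325706)/(432964 + 8023) = 39128/440987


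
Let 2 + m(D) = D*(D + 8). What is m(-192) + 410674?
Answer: 446000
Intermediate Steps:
m(D) = -2 + D*(8 + D) (m(D) = -2 + D*(D + 8) = -2 + D*(8 + D))
m(-192) + 410674 = (-2 + (-192)**2 + 8*(-192)) + 410674 = (-2 + 36864 - 1536) + 410674 = 35326 + 410674 = 446000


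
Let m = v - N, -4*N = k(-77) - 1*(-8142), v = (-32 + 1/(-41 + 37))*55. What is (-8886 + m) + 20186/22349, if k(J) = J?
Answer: -386306791/44698 ≈ -8642.6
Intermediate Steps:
v = -7095/4 (v = (-32 + 1/(-4))*55 = (-32 - ¼)*55 = -129/4*55 = -7095/4 ≈ -1773.8)
N = -8065/4 (N = -(-77 - 1*(-8142))/4 = -(-77 + 8142)/4 = -¼*8065 = -8065/4 ≈ -2016.3)
m = 485/2 (m = -7095/4 - 1*(-8065/4) = -7095/4 + 8065/4 = 485/2 ≈ 242.50)
(-8886 + m) + 20186/22349 = (-8886 + 485/2) + 20186/22349 = -17287/2 + 20186*(1/22349) = -17287/2 + 20186/22349 = -386306791/44698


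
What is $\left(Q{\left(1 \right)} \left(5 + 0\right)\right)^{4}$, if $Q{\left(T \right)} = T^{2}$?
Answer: $625$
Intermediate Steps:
$\left(Q{\left(1 \right)} \left(5 + 0\right)\right)^{4} = \left(1^{2} \left(5 + 0\right)\right)^{4} = \left(1 \cdot 5\right)^{4} = 5^{4} = 625$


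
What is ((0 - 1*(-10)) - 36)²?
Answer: 676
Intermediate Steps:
((0 - 1*(-10)) - 36)² = ((0 + 10) - 36)² = (10 - 36)² = (-26)² = 676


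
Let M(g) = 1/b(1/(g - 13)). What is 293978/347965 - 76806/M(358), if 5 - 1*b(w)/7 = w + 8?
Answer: 12921040099966/8003195 ≈ 1.6145e+6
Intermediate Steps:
b(w) = -21 - 7*w (b(w) = 35 - 7*(w + 8) = 35 - 7*(8 + w) = 35 + (-56 - 7*w) = -21 - 7*w)
M(g) = 1/(-21 - 7/(-13 + g)) (M(g) = 1/(-21 - 7/(g - 13)) = 1/(-21 - 7/(-13 + g)))
293978/347965 - 76806/M(358) = 293978/347965 - 76806*7*(-38 + 3*358)/(13 - 1*358) = 293978*(1/347965) - 76806*7*(-38 + 1074)/(13 - 358) = 293978/347965 - 76806/((1/7)*(-345)/1036) = 293978/347965 - 76806/((1/7)*(1/1036)*(-345)) = 293978/347965 - 76806/(-345/7252) = 293978/347965 - 76806*(-7252/345) = 293978/347965 + 185665704/115 = 12921040099966/8003195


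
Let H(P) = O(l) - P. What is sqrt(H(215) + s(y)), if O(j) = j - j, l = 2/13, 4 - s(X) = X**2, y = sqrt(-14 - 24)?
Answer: I*sqrt(173) ≈ 13.153*I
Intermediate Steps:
y = I*sqrt(38) (y = sqrt(-38) = I*sqrt(38) ≈ 6.1644*I)
s(X) = 4 - X**2
l = 2/13 (l = 2*(1/13) = 2/13 ≈ 0.15385)
O(j) = 0
H(P) = -P (H(P) = 0 - P = -P)
sqrt(H(215) + s(y)) = sqrt(-1*215 + (4 - (I*sqrt(38))**2)) = sqrt(-215 + (4 - 1*(-38))) = sqrt(-215 + (4 + 38)) = sqrt(-215 + 42) = sqrt(-173) = I*sqrt(173)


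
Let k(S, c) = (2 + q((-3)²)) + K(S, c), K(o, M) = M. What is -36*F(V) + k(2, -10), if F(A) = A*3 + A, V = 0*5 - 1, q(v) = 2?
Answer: 138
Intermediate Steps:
k(S, c) = 4 + c (k(S, c) = (2 + 2) + c = 4 + c)
V = -1 (V = 0 - 1 = -1)
F(A) = 4*A (F(A) = 3*A + A = 4*A)
-36*F(V) + k(2, -10) = -144*(-1) + (4 - 10) = -36*(-4) - 6 = 144 - 6 = 138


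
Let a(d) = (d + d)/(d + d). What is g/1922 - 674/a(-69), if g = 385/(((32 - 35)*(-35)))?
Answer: -3886273/5766 ≈ -674.00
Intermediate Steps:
a(d) = 1 (a(d) = (2*d)/((2*d)) = (2*d)*(1/(2*d)) = 1)
g = 11/3 (g = 385/((-3*(-35))) = 385/105 = 385*(1/105) = 11/3 ≈ 3.6667)
g/1922 - 674/a(-69) = (11/3)/1922 - 674/1 = (11/3)*(1/1922) - 674*1 = 11/5766 - 674 = -3886273/5766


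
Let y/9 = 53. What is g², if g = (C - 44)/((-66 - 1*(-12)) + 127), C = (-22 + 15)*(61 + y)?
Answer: 14516100/5329 ≈ 2724.0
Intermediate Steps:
y = 477 (y = 9*53 = 477)
C = -3766 (C = (-22 + 15)*(61 + 477) = -7*538 = -3766)
g = -3810/73 (g = (-3766 - 44)/((-66 - 1*(-12)) + 127) = -3810/((-66 + 12) + 127) = -3810/(-54 + 127) = -3810/73 ≈ -52.192)
g² = (-3810/73)² = 14516100/5329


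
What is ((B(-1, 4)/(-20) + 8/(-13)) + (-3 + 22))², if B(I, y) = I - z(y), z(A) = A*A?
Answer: 25010001/67600 ≈ 369.97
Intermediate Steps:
z(A) = A²
B(I, y) = I - y²
((B(-1, 4)/(-20) + 8/(-13)) + (-3 + 22))² = (((-1 - 1*4²)/(-20) + 8/(-13)) + (-3 + 22))² = (((-1 - 1*16)*(-1/20) + 8*(-1/13)) + 19)² = (((-1 - 16)*(-1/20) - 8/13) + 19)² = ((-17*(-1/20) - 8/13) + 19)² = ((17/20 - 8/13) + 19)² = (61/260 + 19)² = (5001/260)² = 25010001/67600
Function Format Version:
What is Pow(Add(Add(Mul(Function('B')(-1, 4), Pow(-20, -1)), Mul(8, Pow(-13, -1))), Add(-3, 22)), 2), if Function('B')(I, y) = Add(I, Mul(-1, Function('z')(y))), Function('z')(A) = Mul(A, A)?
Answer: Rational(25010001, 67600) ≈ 369.97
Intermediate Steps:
Function('z')(A) = Pow(A, 2)
Function('B')(I, y) = Add(I, Mul(-1, Pow(y, 2)))
Pow(Add(Add(Mul(Function('B')(-1, 4), Pow(-20, -1)), Mul(8, Pow(-13, -1))), Add(-3, 22)), 2) = Pow(Add(Add(Mul(Add(-1, Mul(-1, Pow(4, 2))), Pow(-20, -1)), Mul(8, Pow(-13, -1))), Add(-3, 22)), 2) = Pow(Add(Add(Mul(Add(-1, Mul(-1, 16)), Rational(-1, 20)), Mul(8, Rational(-1, 13))), 19), 2) = Pow(Add(Add(Mul(Add(-1, -16), Rational(-1, 20)), Rational(-8, 13)), 19), 2) = Pow(Add(Add(Mul(-17, Rational(-1, 20)), Rational(-8, 13)), 19), 2) = Pow(Add(Add(Rational(17, 20), Rational(-8, 13)), 19), 2) = Pow(Add(Rational(61, 260), 19), 2) = Pow(Rational(5001, 260), 2) = Rational(25010001, 67600)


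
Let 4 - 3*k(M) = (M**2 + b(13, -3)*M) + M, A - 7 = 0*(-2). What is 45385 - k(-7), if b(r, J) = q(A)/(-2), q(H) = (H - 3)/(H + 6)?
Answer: 1770523/39 ≈ 45398.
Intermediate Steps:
A = 7 (A = 7 + 0*(-2) = 7 + 0 = 7)
q(H) = (-3 + H)/(6 + H)
b(r, J) = -2/13 (b(r, J) = ((-3 + 7)/(6 + 7))/(-2) = (4/13)*(-1/2) = -2/13)
k(M) = 4/3 - 11*M/39 - M**2/3 (k(M) = 4/3 - ((M**2 - 2*M/13) + M)/3 = 4/3 - (M**2 + 11*M/13)/3 = 4/3 + (-11*M/39 - M**2/3) = 4/3 - 11*M/39 - M**2/3)
45385 - k(-7) = 45385 - (4/3 - 11/39*(-7) - 1/3*(-7)**2) = 45385 - (4/3 + 77/39 - 1/3*49) = 45385 - (4/3 + 77/39 - 49/3) = 45385 - 1*(-508/39) = 45385 + 508/39 = 1770523/39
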